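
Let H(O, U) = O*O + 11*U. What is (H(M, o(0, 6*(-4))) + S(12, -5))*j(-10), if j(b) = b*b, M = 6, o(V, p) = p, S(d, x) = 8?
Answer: -22000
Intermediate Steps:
j(b) = b²
H(O, U) = O² + 11*U
(H(M, o(0, 6*(-4))) + S(12, -5))*j(-10) = ((6² + 11*(6*(-4))) + 8)*(-10)² = ((36 + 11*(-24)) + 8)*100 = ((36 - 264) + 8)*100 = (-228 + 8)*100 = -220*100 = -22000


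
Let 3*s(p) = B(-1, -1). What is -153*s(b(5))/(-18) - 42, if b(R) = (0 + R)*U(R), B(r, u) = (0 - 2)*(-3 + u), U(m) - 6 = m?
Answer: -58/3 ≈ -19.333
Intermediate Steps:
U(m) = 6 + m
B(r, u) = 6 - 2*u (B(r, u) = -2*(-3 + u) = 6 - 2*u)
b(R) = R*(6 + R) (b(R) = (0 + R)*(6 + R) = R*(6 + R))
s(p) = 8/3 (s(p) = (6 - 2*(-1))/3 = (6 + 2)/3 = (⅓)*8 = 8/3)
-153*s(b(5))/(-18) - 42 = -408/(-18) - 42 = -408*(-1)/18 - 42 = -153*(-4/27) - 42 = 68/3 - 42 = -58/3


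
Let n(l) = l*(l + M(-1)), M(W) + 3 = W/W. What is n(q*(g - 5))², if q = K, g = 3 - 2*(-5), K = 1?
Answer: 2304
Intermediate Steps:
g = 13 (g = 3 + 10 = 13)
q = 1
M(W) = -2 (M(W) = -3 + W/W = -3 + 1 = -2)
n(l) = l*(-2 + l) (n(l) = l*(l - 2) = l*(-2 + l))
n(q*(g - 5))² = ((1*(13 - 5))*(-2 + 1*(13 - 5)))² = ((1*8)*(-2 + 1*8))² = (8*(-2 + 8))² = (8*6)² = 48² = 2304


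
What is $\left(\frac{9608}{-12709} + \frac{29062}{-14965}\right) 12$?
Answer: $- \frac{6157592136}{190190185} \approx -32.376$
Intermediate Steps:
$\left(\frac{9608}{-12709} + \frac{29062}{-14965}\right) 12 = \left(9608 \left(- \frac{1}{12709}\right) + 29062 \left(- \frac{1}{14965}\right)\right) 12 = \left(- \frac{9608}{12709} - \frac{29062}{14965}\right) 12 = \left(- \frac{513132678}{190190185}\right) 12 = - \frac{6157592136}{190190185}$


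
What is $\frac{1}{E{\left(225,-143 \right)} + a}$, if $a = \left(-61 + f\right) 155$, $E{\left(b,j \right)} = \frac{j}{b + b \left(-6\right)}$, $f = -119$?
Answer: $- \frac{1125}{31387357} \approx -3.5842 \cdot 10^{-5}$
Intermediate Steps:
$E{\left(b,j \right)} = - \frac{j}{5 b}$ ($E{\left(b,j \right)} = \frac{j}{b - 6 b} = \frac{j}{\left(-5\right) b} = j \left(- \frac{1}{5 b}\right) = - \frac{j}{5 b}$)
$a = -27900$ ($a = \left(-61 - 119\right) 155 = \left(-180\right) 155 = -27900$)
$\frac{1}{E{\left(225,-143 \right)} + a} = \frac{1}{\left(- \frac{1}{5}\right) \left(-143\right) \frac{1}{225} - 27900} = \frac{1}{\frac{143}{1125} - 27900} = \frac{1}{- \frac{31387357}{1125}} = - \frac{1125}{31387357}$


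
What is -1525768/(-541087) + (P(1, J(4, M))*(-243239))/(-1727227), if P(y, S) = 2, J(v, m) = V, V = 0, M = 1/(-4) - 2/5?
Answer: 2898574606922/934580075749 ≈ 3.1015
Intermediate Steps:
M = -13/20 (M = 1*(-1/4) - 2*1/5 = -1/4 - 2/5 = -13/20 ≈ -0.65000)
J(v, m) = 0
-1525768/(-541087) + (P(1, J(4, M))*(-243239))/(-1727227) = -1525768/(-541087) + (2*(-243239))/(-1727227) = -1525768*(-1/541087) - 486478*(-1/1727227) = 1525768/541087 + 486478/1727227 = 2898574606922/934580075749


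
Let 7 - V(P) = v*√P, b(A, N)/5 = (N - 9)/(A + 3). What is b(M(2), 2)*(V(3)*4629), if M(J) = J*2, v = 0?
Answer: -162015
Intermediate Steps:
M(J) = 2*J
b(A, N) = 5*(-9 + N)/(3 + A) (b(A, N) = 5*((N - 9)/(A + 3)) = 5*((-9 + N)/(3 + A)) = 5*(-9 + N)/(3 + A))
V(P) = 7 (V(P) = 7 - 0*√P = 7 - 1*0 = 7 + 0 = 7)
b(M(2), 2)*(V(3)*4629) = (5*(-9 + 2)/(3 + 2*2))*(7*4629) = (5*(-7)/(3 + 4))*32403 = (5*(-7)/7)*32403 = (5*(⅐)*(-7))*32403 = -5*32403 = -162015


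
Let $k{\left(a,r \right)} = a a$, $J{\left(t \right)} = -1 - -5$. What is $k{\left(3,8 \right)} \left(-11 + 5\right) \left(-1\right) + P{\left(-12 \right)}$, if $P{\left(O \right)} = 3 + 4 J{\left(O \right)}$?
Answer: $73$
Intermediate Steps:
$J{\left(t \right)} = 4$ ($J{\left(t \right)} = -1 + 5 = 4$)
$P{\left(O \right)} = 19$ ($P{\left(O \right)} = 3 + 4 \cdot 4 = 3 + 16 = 19$)
$k{\left(a,r \right)} = a^{2}$
$k{\left(3,8 \right)} \left(-11 + 5\right) \left(-1\right) + P{\left(-12 \right)} = 3^{2} \left(-11 + 5\right) \left(-1\right) + 19 = 9 \left(\left(-6\right) \left(-1\right)\right) + 19 = 9 \cdot 6 + 19 = 54 + 19 = 73$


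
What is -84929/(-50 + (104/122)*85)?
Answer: -5180669/1370 ≈ -3781.5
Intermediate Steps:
-84929/(-50 + (104/122)*85) = -84929/(-50 + (104*(1/122))*85) = -84929/(-50 + (52/61)*85) = -84929/(-50 + 4420/61) = -84929/1370/61 = -84929*61/1370 = -5180669/1370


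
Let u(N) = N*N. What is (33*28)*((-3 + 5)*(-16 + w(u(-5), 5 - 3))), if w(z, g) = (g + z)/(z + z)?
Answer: -714252/25 ≈ -28570.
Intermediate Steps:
u(N) = N**2
w(z, g) = (g + z)/(2*z) (w(z, g) = (g + z)/((2*z)) = (g + z)*(1/(2*z)) = (g + z)/(2*z))
(33*28)*((-3 + 5)*(-16 + w(u(-5), 5 - 3))) = (33*28)*((-3 + 5)*(-16 + ((5 - 3) + (-5)**2)/(2*((-5)**2)))) = 924*(2*(-16 + (1/2)*(2 + 25)/25)) = 924*(2*(-16 + (1/2)*(1/25)*27)) = 924*(2*(-16 + 27/50)) = 924*(2*(-773/50)) = 924*(-773/25) = -714252/25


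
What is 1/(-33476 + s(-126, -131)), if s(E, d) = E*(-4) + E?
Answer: -1/33098 ≈ -3.0213e-5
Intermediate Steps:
s(E, d) = -3*E (s(E, d) = -4*E + E = -3*E)
1/(-33476 + s(-126, -131)) = 1/(-33476 - 3*(-126)) = 1/(-33476 + 378) = 1/(-33098) = -1/33098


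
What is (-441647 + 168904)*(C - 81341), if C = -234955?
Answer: 86267519928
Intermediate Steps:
(-441647 + 168904)*(C - 81341) = (-441647 + 168904)*(-234955 - 81341) = -272743*(-316296) = 86267519928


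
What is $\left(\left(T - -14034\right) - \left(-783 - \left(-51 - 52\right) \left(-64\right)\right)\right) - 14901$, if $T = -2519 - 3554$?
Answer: $435$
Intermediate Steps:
$T = -6073$
$\left(\left(T - -14034\right) - \left(-783 - \left(-51 - 52\right) \left(-64\right)\right)\right) - 14901 = \left(\left(-6073 - -14034\right) - \left(-783 - \left(-51 - 52\right) \left(-64\right)\right)\right) - 14901 = \left(\left(-6073 + 14034\right) + \left(\left(-51 - 52\right) \left(-64\right) + 783\right)\right) - 14901 = \left(7961 + \left(\left(-103\right) \left(-64\right) + 783\right)\right) - 14901 = \left(7961 + \left(6592 + 783\right)\right) - 14901 = \left(7961 + 7375\right) - 14901 = 15336 - 14901 = 435$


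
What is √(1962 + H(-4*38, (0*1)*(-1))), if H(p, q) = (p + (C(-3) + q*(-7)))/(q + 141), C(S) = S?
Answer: √38984667/141 ≈ 44.282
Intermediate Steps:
H(p, q) = (-3 + p - 7*q)/(141 + q) (H(p, q) = (p + (-3 + q*(-7)))/(q + 141) = (p + (-3 - 7*q))/(141 + q) = (-3 + p - 7*q)/(141 + q))
√(1962 + H(-4*38, (0*1)*(-1))) = √(1962 + (-3 - 4*38 - 7*0*1*(-1))/(141 + (0*1)*(-1))) = √(1962 + (-3 - 152 - 0*(-1))/(141 + 0*(-1))) = √(1962 + (-3 - 152 - 7*0)/(141 + 0)) = √(1962 + (-3 - 152 + 0)/141) = √(1962 + (1/141)*(-155)) = √(1962 - 155/141) = √(276487/141) = √38984667/141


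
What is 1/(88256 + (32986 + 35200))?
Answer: 1/156442 ≈ 6.3921e-6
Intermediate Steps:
1/(88256 + (32986 + 35200)) = 1/(88256 + 68186) = 1/156442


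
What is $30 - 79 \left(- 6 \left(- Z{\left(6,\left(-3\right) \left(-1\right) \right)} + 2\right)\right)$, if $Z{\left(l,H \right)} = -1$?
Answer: $1452$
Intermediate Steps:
$30 - 79 \left(- 6 \left(- Z{\left(6,\left(-3\right) \left(-1\right) \right)} + 2\right)\right) = 30 - 79 \left(- 6 \left(\left(-1\right) \left(-1\right) + 2\right)\right) = 30 - 79 \left(- 6 \left(1 + 2\right)\right) = 30 - 79 \left(\left(-6\right) 3\right) = 30 - -1422 = 30 + 1422 = 1452$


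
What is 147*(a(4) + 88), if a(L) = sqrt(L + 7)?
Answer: 12936 + 147*sqrt(11) ≈ 13424.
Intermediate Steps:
a(L) = sqrt(7 + L)
147*(a(4) + 88) = 147*(sqrt(7 + 4) + 88) = 147*(sqrt(11) + 88) = 147*(88 + sqrt(11)) = 12936 + 147*sqrt(11)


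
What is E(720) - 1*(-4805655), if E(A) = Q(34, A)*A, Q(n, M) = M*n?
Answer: 22431255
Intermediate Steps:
E(A) = 34*A² (E(A) = (A*34)*A = (34*A)*A = 34*A²)
E(720) - 1*(-4805655) = 34*720² - 1*(-4805655) = 34*518400 + 4805655 = 17625600 + 4805655 = 22431255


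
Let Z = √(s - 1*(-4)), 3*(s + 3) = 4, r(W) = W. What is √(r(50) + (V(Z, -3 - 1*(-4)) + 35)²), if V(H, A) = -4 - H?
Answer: √(9120 - 186*√21)/3 ≈ 30.309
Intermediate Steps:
s = -5/3 (s = -3 + (⅓)*4 = -3 + 4/3 = -5/3 ≈ -1.6667)
Z = √21/3 (Z = √(-5/3 - 1*(-4)) = √(-5/3 + 4) = √(7/3) = √21/3 ≈ 1.5275)
√(r(50) + (V(Z, -3 - 1*(-4)) + 35)²) = √(50 + ((-4 - √21/3) + 35)²) = √(50 + (31 - √21/3)²)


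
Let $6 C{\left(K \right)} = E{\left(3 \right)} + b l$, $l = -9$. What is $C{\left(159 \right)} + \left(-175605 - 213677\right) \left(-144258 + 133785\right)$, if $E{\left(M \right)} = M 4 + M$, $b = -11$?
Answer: $4076950405$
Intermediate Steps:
$E{\left(M \right)} = 5 M$ ($E{\left(M \right)} = 4 M + M = 5 M$)
$C{\left(K \right)} = 19$ ($C{\left(K \right)} = \frac{5 \cdot 3 - -99}{6} = \frac{15 + 99}{6} = \frac{1}{6} \cdot 114 = 19$)
$C{\left(159 \right)} + \left(-175605 - 213677\right) \left(-144258 + 133785\right) = 19 + \left(-175605 - 213677\right) \left(-144258 + 133785\right) = 19 - -4076950386 = 19 + 4076950386 = 4076950405$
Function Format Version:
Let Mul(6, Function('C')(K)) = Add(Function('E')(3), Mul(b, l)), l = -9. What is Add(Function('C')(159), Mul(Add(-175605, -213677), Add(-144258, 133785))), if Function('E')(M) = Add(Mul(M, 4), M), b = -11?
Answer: 4076950405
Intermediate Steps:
Function('E')(M) = Mul(5, M) (Function('E')(M) = Add(Mul(4, M), M) = Mul(5, M))
Function('C')(K) = 19 (Function('C')(K) = Mul(Rational(1, 6), Add(Mul(5, 3), Mul(-11, -9))) = Mul(Rational(1, 6), Add(15, 99)) = Mul(Rational(1, 6), 114) = 19)
Add(Function('C')(159), Mul(Add(-175605, -213677), Add(-144258, 133785))) = Add(19, Mul(Add(-175605, -213677), Add(-144258, 133785))) = Add(19, Mul(-389282, -10473)) = Add(19, 4076950386) = 4076950405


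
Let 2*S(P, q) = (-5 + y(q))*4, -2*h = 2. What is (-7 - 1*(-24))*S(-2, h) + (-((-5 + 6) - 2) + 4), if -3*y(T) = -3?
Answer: -131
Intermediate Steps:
h = -1 (h = -1/2*2 = -1)
y(T) = 1 (y(T) = -1/3*(-3) = 1)
S(P, q) = -8 (S(P, q) = ((-5 + 1)*4)/2 = (-4*4)/2 = (1/2)*(-16) = -8)
(-7 - 1*(-24))*S(-2, h) + (-((-5 + 6) - 2) + 4) = (-7 - 1*(-24))*(-8) + (-((-5 + 6) - 2) + 4) = (-7 + 24)*(-8) + (-(1 - 2) + 4) = 17*(-8) + (-1*(-1) + 4) = -136 + (1 + 4) = -136 + 5 = -131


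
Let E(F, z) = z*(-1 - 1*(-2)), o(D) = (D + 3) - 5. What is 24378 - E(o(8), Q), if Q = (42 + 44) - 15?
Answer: 24307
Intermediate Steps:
Q = 71 (Q = 86 - 15 = 71)
o(D) = -2 + D (o(D) = (3 + D) - 5 = -2 + D)
E(F, z) = z (E(F, z) = z*(-1 + 2) = z*1 = z)
24378 - E(o(8), Q) = 24378 - 1*71 = 24378 - 71 = 24307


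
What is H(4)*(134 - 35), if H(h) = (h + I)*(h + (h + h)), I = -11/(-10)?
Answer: 30294/5 ≈ 6058.8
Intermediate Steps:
I = 11/10 (I = -11*(-1/10) = 11/10 ≈ 1.1000)
H(h) = 3*h*(11/10 + h) (H(h) = (h + 11/10)*(h + (h + h)) = (11/10 + h)*(h + 2*h) = (11/10 + h)*(3*h) = 3*h*(11/10 + h))
H(4)*(134 - 35) = ((3/10)*4*(11 + 10*4))*(134 - 35) = ((3/10)*4*(11 + 40))*99 = ((3/10)*4*51)*99 = (306/5)*99 = 30294/5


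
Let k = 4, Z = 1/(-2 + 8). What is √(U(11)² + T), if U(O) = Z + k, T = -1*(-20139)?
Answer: √725629/6 ≈ 141.97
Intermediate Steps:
T = 20139
Z = ⅙ (Z = 1/6 = ⅙ ≈ 0.16667)
U(O) = 25/6 (U(O) = ⅙ + 4 = 25/6)
√(U(11)² + T) = √((25/6)² + 20139) = √(625/36 + 20139) = √(725629/36) = √725629/6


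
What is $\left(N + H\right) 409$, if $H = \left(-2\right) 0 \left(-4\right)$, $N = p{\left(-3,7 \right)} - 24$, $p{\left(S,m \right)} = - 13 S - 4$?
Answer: $4499$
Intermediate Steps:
$p{\left(S,m \right)} = -4 - 13 S$
$N = 11$ ($N = \left(-4 - -39\right) - 24 = \left(-4 + 39\right) - 24 = 35 - 24 = 11$)
$H = 0$ ($H = 0 \left(-4\right) = 0$)
$\left(N + H\right) 409 = \left(11 + 0\right) 409 = 11 \cdot 409 = 4499$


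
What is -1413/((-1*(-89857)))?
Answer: -1413/89857 ≈ -0.015725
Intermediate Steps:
-1413/((-1*(-89857))) = -1413/89857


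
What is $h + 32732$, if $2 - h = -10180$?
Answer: $42914$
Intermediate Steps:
$h = 10182$ ($h = 2 - -10180 = 2 + 10180 = 10182$)
$h + 32732 = 10182 + 32732 = 42914$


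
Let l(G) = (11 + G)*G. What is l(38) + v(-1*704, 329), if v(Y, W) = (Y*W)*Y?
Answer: 163059526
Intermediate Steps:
v(Y, W) = W*Y**2 (v(Y, W) = (W*Y)*Y = W*Y**2)
l(G) = G*(11 + G)
l(38) + v(-1*704, 329) = 38*(11 + 38) + 329*(-1*704)**2 = 38*49 + 329*(-704)**2 = 1862 + 329*495616 = 1862 + 163057664 = 163059526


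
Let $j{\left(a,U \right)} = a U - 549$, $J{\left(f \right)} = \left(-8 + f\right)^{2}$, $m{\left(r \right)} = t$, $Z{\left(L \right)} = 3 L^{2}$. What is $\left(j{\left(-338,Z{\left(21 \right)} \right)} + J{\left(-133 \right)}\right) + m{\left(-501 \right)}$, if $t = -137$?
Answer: $-427979$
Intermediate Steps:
$m{\left(r \right)} = -137$
$j{\left(a,U \right)} = -549 + U a$ ($j{\left(a,U \right)} = U a - 549 = -549 + U a$)
$\left(j{\left(-338,Z{\left(21 \right)} \right)} + J{\left(-133 \right)}\right) + m{\left(-501 \right)} = \left(\left(-549 + 3 \cdot 21^{2} \left(-338\right)\right) + \left(-8 - 133\right)^{2}\right) - 137 = \left(\left(-549 + 3 \cdot 441 \left(-338\right)\right) + \left(-141\right)^{2}\right) - 137 = \left(\left(-549 + 1323 \left(-338\right)\right) + 19881\right) - 137 = \left(\left(-549 - 447174\right) + 19881\right) - 137 = \left(-447723 + 19881\right) - 137 = -427842 - 137 = -427979$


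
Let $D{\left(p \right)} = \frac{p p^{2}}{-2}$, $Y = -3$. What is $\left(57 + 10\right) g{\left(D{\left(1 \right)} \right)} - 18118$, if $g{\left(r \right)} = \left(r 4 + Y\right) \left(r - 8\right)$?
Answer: $- \frac{30541}{2} \approx -15271.0$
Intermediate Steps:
$D{\left(p \right)} = - \frac{p^{3}}{2}$ ($D{\left(p \right)} = p^{3} \left(- \frac{1}{2}\right) = - \frac{p^{3}}{2}$)
$g{\left(r \right)} = \left(-8 + r\right) \left(-3 + 4 r\right)$ ($g{\left(r \right)} = \left(r 4 - 3\right) \left(r - 8\right) = \left(4 r - 3\right) \left(-8 + r\right) = \left(-3 + 4 r\right) \left(-8 + r\right) = \left(-8 + r\right) \left(-3 + 4 r\right)$)
$\left(57 + 10\right) g{\left(D{\left(1 \right)} \right)} - 18118 = \left(57 + 10\right) \left(24 - 35 \left(- \frac{1^{3}}{2}\right) + 4 \left(- \frac{1^{3}}{2}\right)^{2}\right) - 18118 = 67 \left(24 - 35 \left(\left(- \frac{1}{2}\right) 1\right) + 4 \left(\left(- \frac{1}{2}\right) 1\right)^{2}\right) - 18118 = 67 \left(24 - - \frac{35}{2} + 4 \left(- \frac{1}{2}\right)^{2}\right) - 18118 = 67 \left(24 + \frac{35}{2} + 4 \cdot \frac{1}{4}\right) - 18118 = 67 \left(24 + \frac{35}{2} + 1\right) - 18118 = 67 \cdot \frac{85}{2} - 18118 = \frac{5695}{2} - 18118 = - \frac{30541}{2}$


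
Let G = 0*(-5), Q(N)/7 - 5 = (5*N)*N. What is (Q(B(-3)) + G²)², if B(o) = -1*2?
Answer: 30625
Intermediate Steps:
B(o) = -2
Q(N) = 35 + 35*N² (Q(N) = 35 + 7*((5*N)*N) = 35 + 7*(5*N²) = 35 + 35*N²)
G = 0
(Q(B(-3)) + G²)² = ((35 + 35*(-2)²) + 0²)² = ((35 + 35*4) + 0)² = ((35 + 140) + 0)² = (175 + 0)² = 175² = 30625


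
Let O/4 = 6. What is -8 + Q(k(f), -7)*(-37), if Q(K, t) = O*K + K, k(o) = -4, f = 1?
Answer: 3692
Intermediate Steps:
O = 24 (O = 4*6 = 24)
Q(K, t) = 25*K (Q(K, t) = 24*K + K = 25*K)
-8 + Q(k(f), -7)*(-37) = -8 + (25*(-4))*(-37) = -8 - 100*(-37) = -8 + 3700 = 3692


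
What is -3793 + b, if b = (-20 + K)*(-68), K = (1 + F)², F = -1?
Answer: -2433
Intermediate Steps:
K = 0 (K = (1 - 1)² = 0² = 0)
b = 1360 (b = (-20 + 0)*(-68) = -20*(-68) = 1360)
-3793 + b = -3793 + 1360 = -2433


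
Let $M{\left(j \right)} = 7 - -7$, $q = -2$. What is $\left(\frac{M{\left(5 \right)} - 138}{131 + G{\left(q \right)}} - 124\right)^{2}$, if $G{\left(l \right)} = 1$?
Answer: $\frac{16999129}{1089} \approx 15610.0$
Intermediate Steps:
$M{\left(j \right)} = 14$ ($M{\left(j \right)} = 7 + 7 = 14$)
$\left(\frac{M{\left(5 \right)} - 138}{131 + G{\left(q \right)}} - 124\right)^{2} = \left(\frac{14 - 138}{131 + 1} - 124\right)^{2} = \left(- \frac{124}{132} - 124\right)^{2} = \left(\left(-124\right) \frac{1}{132} - 124\right)^{2} = \left(- \frac{31}{33} - 124\right)^{2} = \left(- \frac{4123}{33}\right)^{2} = \frac{16999129}{1089}$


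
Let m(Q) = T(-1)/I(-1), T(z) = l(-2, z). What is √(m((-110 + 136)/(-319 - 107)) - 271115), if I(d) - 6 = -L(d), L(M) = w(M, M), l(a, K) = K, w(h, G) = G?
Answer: I*√13284642/7 ≈ 520.69*I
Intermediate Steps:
L(M) = M
I(d) = 6 - d
T(z) = z
m(Q) = -⅐ (m(Q) = -1/(6 - 1*(-1)) = -1/(6 + 1) = -1/7 = -1*⅐ = -⅐)
√(m((-110 + 136)/(-319 - 107)) - 271115) = √(-⅐ - 271115) = √(-1897806/7) = I*√13284642/7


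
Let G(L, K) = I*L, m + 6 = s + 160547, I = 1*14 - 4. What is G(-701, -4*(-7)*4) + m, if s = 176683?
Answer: 330214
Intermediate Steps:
I = 10 (I = 14 - 4 = 10)
m = 337224 (m = -6 + (176683 + 160547) = -6 + 337230 = 337224)
G(L, K) = 10*L
G(-701, -4*(-7)*4) + m = 10*(-701) + 337224 = -7010 + 337224 = 330214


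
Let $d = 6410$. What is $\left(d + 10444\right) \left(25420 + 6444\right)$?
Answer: $537035856$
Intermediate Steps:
$\left(d + 10444\right) \left(25420 + 6444\right) = \left(6410 + 10444\right) \left(25420 + 6444\right) = 16854 \cdot 31864 = 537035856$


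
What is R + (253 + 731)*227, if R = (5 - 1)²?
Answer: 223384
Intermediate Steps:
R = 16 (R = 4² = 16)
R + (253 + 731)*227 = 16 + (253 + 731)*227 = 16 + 984*227 = 16 + 223368 = 223384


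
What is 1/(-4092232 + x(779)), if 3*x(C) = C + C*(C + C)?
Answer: -3/11062235 ≈ -2.7119e-7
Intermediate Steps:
x(C) = C/3 + 2*C**2/3 (x(C) = (C + C*(C + C))/3 = (C + C*(2*C))/3 = (C + 2*C**2)/3 = C/3 + 2*C**2/3)
1/(-4092232 + x(779)) = 1/(-4092232 + (1/3)*779*(1 + 2*779)) = 1/(-4092232 + (1/3)*779*(1 + 1558)) = 1/(-4092232 + (1/3)*779*1559) = 1/(-4092232 + 1214461/3) = 1/(-11062235/3) = -3/11062235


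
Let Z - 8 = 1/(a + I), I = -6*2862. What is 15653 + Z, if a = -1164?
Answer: 287160095/18336 ≈ 15661.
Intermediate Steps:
I = -17172
Z = 146687/18336 (Z = 8 + 1/(-1164 - 17172) = 8 + 1/(-18336) = 8 - 1/18336 = 146687/18336 ≈ 7.9999)
15653 + Z = 15653 + 146687/18336 = 287160095/18336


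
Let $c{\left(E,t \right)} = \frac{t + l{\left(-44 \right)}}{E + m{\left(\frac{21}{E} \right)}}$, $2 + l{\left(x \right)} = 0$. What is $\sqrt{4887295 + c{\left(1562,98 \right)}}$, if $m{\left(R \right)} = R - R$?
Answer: $\frac{\sqrt{2981059382983}}{781} \approx 2210.7$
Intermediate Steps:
$l{\left(x \right)} = -2$ ($l{\left(x \right)} = -2 + 0 = -2$)
$m{\left(R \right)} = 0$
$c{\left(E,t \right)} = \frac{-2 + t}{E}$ ($c{\left(E,t \right)} = \frac{t - 2}{E + 0} = \frac{-2 + t}{E}$)
$\sqrt{4887295 + c{\left(1562,98 \right)}} = \sqrt{4887295 + \frac{-2 + 98}{1562}} = \sqrt{4887295 + \frac{1}{1562} \cdot 96} = \sqrt{4887295 + \frac{48}{781}} = \sqrt{\frac{3816977443}{781}} = \frac{\sqrt{2981059382983}}{781}$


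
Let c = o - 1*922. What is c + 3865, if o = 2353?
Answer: 5296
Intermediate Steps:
c = 1431 (c = 2353 - 1*922 = 2353 - 922 = 1431)
c + 3865 = 1431 + 3865 = 5296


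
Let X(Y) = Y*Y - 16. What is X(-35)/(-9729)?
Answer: -403/3243 ≈ -0.12427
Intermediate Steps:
X(Y) = -16 + Y² (X(Y) = Y² - 16 = -16 + Y²)
X(-35)/(-9729) = (-16 + (-35)²)/(-9729) = (-16 + 1225)*(-1/9729) = 1209*(-1/9729) = -403/3243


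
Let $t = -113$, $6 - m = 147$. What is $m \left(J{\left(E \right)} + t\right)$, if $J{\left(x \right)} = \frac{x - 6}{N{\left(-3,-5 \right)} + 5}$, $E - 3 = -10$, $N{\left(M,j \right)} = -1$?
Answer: $\frac{65565}{4} \approx 16391.0$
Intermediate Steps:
$m = -141$ ($m = 6 - 147 = -141$)
$E = -7$ ($E = 3 - 10 = -7$)
$J{\left(x \right)} = - \frac{3}{2} + \frac{x}{4}$ ($J{\left(x \right)} = \frac{x - 6}{-1 + 5} = \frac{-6 + x}{4} = \left(-6 + x\right) \frac{1}{4} = - \frac{3}{2} + \frac{x}{4}$)
$m \left(J{\left(E \right)} + t\right) = - 141 \left(\left(- \frac{3}{2} + \frac{1}{4} \left(-7\right)\right) - 113\right) = - 141 \left(\left(- \frac{3}{2} - \frac{7}{4}\right) - 113\right) = - 141 \left(- \frac{13}{4} - 113\right) = \left(-141\right) \left(- \frac{465}{4}\right) = \frac{65565}{4}$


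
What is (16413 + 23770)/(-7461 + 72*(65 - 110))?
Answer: -40183/10701 ≈ -3.7551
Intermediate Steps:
(16413 + 23770)/(-7461 + 72*(65 - 110)) = 40183/(-7461 + 72*(-45)) = 40183/(-7461 - 3240) = 40183/(-10701) = 40183*(-1/10701) = -40183/10701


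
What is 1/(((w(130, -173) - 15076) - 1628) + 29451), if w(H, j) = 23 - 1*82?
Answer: 1/12688 ≈ 7.8815e-5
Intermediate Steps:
w(H, j) = -59 (w(H, j) = 23 - 82 = -59)
1/(((w(130, -173) - 15076) - 1628) + 29451) = 1/(((-59 - 15076) - 1628) + 29451) = 1/((-15135 - 1628) + 29451) = 1/(-16763 + 29451) = 1/12688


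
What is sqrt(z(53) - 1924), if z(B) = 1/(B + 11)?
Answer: I*sqrt(123135)/8 ≈ 43.863*I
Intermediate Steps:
z(B) = 1/(11 + B)
sqrt(z(53) - 1924) = sqrt(1/(11 + 53) - 1924) = sqrt(1/64 - 1924) = sqrt(-123135/64) = I*sqrt(123135)/8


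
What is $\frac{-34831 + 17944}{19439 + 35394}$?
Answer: $- \frac{16887}{54833} \approx -0.30797$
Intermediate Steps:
$\frac{-34831 + 17944}{19439 + 35394} = - \frac{16887}{54833}$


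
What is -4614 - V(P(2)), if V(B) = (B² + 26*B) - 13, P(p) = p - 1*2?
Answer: -4601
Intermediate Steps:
P(p) = -2 + p (P(p) = p - 2 = -2 + p)
V(B) = -13 + B² + 26*B
-4614 - V(P(2)) = -4614 - (-13 + (-2 + 2)² + 26*(-2 + 2)) = -4614 - (-13 + 0² + 26*0) = -4614 - (-13 + 0 + 0) = -4614 - 1*(-13) = -4614 + 13 = -4601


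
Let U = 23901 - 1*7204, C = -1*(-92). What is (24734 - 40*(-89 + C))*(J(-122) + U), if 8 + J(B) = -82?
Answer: 408764698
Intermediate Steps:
J(B) = -90 (J(B) = -8 - 82 = -90)
C = 92
U = 16697 (U = 23901 - 7204 = 16697)
(24734 - 40*(-89 + C))*(J(-122) + U) = (24734 - 40*(-89 + 92))*(-90 + 16697) = (24734 - 40*3)*16607 = (24734 - 120)*16607 = 24614*16607 = 408764698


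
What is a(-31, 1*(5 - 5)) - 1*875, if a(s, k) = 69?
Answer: -806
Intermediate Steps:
a(-31, 1*(5 - 5)) - 1*875 = 69 - 1*875 = 69 - 875 = -806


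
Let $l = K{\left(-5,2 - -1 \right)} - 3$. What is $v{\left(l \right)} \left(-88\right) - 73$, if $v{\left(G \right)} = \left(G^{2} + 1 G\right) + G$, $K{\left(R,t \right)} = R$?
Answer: $-4297$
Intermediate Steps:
$l = -8$ ($l = -5 - 3 = -8$)
$v{\left(G \right)} = G^{2} + 2 G$ ($v{\left(G \right)} = \left(G^{2} + G\right) + G = \left(G + G^{2}\right) + G = G^{2} + 2 G$)
$v{\left(l \right)} \left(-88\right) - 73 = - 8 \left(2 - 8\right) \left(-88\right) - 73 = \left(-8\right) \left(-6\right) \left(-88\right) - 73 = 48 \left(-88\right) - 73 = -4224 - 73 = -4297$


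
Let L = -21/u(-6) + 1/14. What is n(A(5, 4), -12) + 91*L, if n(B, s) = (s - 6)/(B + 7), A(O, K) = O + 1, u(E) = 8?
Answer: -24311/104 ≈ -233.76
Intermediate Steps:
A(O, K) = 1 + O
n(B, s) = (-6 + s)/(7 + B)
L = -143/56 (L = -21/8 + 1/14 = -143/56 ≈ -2.5536)
n(A(5, 4), -12) + 91*L = (-6 - 12)/(7 + (1 + 5)) + 91*(-143/56) = -18/(7 + 6) - 1859/8 = -18/13 - 1859/8 = -24311/104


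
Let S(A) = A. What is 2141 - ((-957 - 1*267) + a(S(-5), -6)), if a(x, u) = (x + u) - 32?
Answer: 3408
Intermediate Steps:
a(x, u) = -32 + u + x (a(x, u) = (u + x) - 32 = -32 + u + x)
2141 - ((-957 - 1*267) + a(S(-5), -6)) = 2141 - ((-957 - 1*267) + (-32 - 6 - 5)) = 2141 - ((-957 - 267) - 43) = 2141 - (-1224 - 43) = 2141 - 1*(-1267) = 2141 + 1267 = 3408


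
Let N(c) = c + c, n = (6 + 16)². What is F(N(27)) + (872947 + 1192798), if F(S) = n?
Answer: 2066229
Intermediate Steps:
n = 484 (n = 22² = 484)
N(c) = 2*c
F(S) = 484
F(N(27)) + (872947 + 1192798) = 484 + (872947 + 1192798) = 484 + 2065745 = 2066229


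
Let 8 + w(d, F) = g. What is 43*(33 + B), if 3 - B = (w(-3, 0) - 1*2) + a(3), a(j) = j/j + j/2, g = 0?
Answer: 3741/2 ≈ 1870.5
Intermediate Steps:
a(j) = 1 + j/2 (a(j) = 1 + j*(½) = 1 + j/2)
w(d, F) = -8 (w(d, F) = -8 + 0 = -8)
B = 21/2 (B = 3 - ((-8 - 1*2) + (1 + (½)*3)) = 3 - ((-8 - 2) + (1 + 3/2)) = 3 - (-10 + 5/2) = 3 - 1*(-15/2) = 3 + 15/2 = 21/2 ≈ 10.500)
43*(33 + B) = 43*(33 + 21/2) = 43*(87/2) = 3741/2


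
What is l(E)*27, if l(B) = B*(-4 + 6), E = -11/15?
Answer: -198/5 ≈ -39.600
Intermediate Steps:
E = -11/15 (E = -11*1/15 = -11/15 ≈ -0.73333)
l(B) = 2*B (l(B) = B*2 = 2*B)
l(E)*27 = (2*(-11/15))*27 = -22/15*27 = -198/5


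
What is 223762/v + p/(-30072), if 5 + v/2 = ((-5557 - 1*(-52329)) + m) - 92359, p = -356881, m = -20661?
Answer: 263375993/25874808 ≈ 10.179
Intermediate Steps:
v = -132506 (v = -10 + 2*(((-5557 - 1*(-52329)) - 20661) - 92359) = -10 + 2*(((-5557 + 52329) - 20661) - 92359) = -10 + 2*((46772 - 20661) - 92359) = -10 + 2*(26111 - 92359) = -10 + 2*(-66248) = -10 - 132496 = -132506)
223762/v + p/(-30072) = 223762/(-132506) - 356881/(-30072) = 223762*(-1/132506) - 356881*(-1/30072) = -10171/6023 + 50983/4296 = 263375993/25874808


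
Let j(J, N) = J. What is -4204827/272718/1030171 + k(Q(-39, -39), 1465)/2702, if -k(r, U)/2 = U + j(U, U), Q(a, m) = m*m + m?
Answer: -91464219202313/42173142458342 ≈ -2.1688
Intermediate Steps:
Q(a, m) = m + m² (Q(a, m) = m² + m = m + m²)
k(r, U) = -4*U (k(r, U) = -2*(U + U) = -4*U)
-4204827/272718/1030171 + k(Q(-39, -39), 1465)/2702 = -4204827/272718/1030171 - 4*1465/2702 = -4204827*1/272718*(1/1030171) - 5860*1/2702 = -467203/30302*1/1030171 - 2930/1351 = -467203/31216241642 - 2930/1351 = -91464219202313/42173142458342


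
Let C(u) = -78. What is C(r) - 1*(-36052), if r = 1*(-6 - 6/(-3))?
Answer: 35974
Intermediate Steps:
r = -4 (r = 1*(-6 - 6*(-1/3)) = 1*(-6 + 2) = 1*(-4) = -4)
C(r) - 1*(-36052) = -78 - 1*(-36052) = -78 + 36052 = 35974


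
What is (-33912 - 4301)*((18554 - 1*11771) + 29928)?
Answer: -1402837443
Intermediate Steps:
(-33912 - 4301)*((18554 - 1*11771) + 29928) = -38213*((18554 - 11771) + 29928) = -38213*(6783 + 29928) = -38213*36711 = -1402837443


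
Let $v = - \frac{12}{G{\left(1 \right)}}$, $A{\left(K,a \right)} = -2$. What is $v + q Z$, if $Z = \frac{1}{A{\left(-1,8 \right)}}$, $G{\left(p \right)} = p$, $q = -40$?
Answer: $8$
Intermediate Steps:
$v = -12$ ($v = - \frac{12}{1} = \left(-12\right) 1 = -12$)
$Z = - \frac{1}{2}$ ($Z = \frac{1}{-2} = - \frac{1}{2} \approx -0.5$)
$v + q Z = -12 - -20 = -12 + 20 = 8$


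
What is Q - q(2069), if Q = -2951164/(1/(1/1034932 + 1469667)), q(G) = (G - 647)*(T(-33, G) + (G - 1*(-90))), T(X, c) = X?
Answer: -1122184882906173271/258733 ≈ -4.3372e+12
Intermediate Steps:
q(G) = (-647 + G)*(57 + G) (q(G) = (G - 647)*(-33 + (G - 1*(-90))) = (-647 + G)*(-33 + (G + 90)) = (-647 + G)*(-33 + (90 + G)) = (-647 + G)*(57 + G))
Q = -1122184100711812195/258733 (Q = -2951164/(1/(1/1034932 + 1469667)) = -2951164/(1/(1521005407645/1034932)) = -2951164/1034932/1521005407645 = -2951164*1521005407645/1034932 = -1122184100711812195/258733 ≈ -4.3372e+12)
Q - q(2069) = -1122184100711812195/258733 - (-36879 + 2069² - 590*2069) = -1122184100711812195/258733 - (-36879 + 4280761 - 1220710) = -1122184100711812195/258733 - 1*3023172 = -1122184100711812195/258733 - 3023172 = -1122184882906173271/258733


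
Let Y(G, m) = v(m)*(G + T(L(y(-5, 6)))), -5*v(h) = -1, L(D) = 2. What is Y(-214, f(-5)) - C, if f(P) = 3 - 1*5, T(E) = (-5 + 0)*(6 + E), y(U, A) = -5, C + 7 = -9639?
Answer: 47976/5 ≈ 9595.2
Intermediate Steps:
C = -9646 (C = -7 - 9639 = -9646)
v(h) = ⅕ (v(h) = -⅕*(-1) = ⅕)
T(E) = -30 - 5*E (T(E) = -5*(6 + E) = -30 - 5*E)
f(P) = -2 (f(P) = 3 - 5 = -2)
Y(G, m) = -8 + G/5 (Y(G, m) = (G + (-30 - 5*2))/5 = (G + (-30 - 10))/5 = (G - 40)/5 = (-40 + G)/5 = -8 + G/5)
Y(-214, f(-5)) - C = (-8 + (⅕)*(-214)) - 1*(-9646) = (-8 - 214/5) + 9646 = -254/5 + 9646 = 47976/5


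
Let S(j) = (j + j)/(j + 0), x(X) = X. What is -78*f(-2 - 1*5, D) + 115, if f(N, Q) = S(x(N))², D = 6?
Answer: -197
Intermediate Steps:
S(j) = 2 (S(j) = (2*j)/j = 2)
f(N, Q) = 4 (f(N, Q) = 2² = 4)
-78*f(-2 - 1*5, D) + 115 = -78*4 + 115 = -312 + 115 = -197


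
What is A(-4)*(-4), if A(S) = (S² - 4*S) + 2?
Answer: -136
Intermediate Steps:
A(S) = 2 + S² - 4*S
A(-4)*(-4) = (2 + (-4)² - 4*(-4))*(-4) = (2 + 16 + 16)*(-4) = 34*(-4) = -136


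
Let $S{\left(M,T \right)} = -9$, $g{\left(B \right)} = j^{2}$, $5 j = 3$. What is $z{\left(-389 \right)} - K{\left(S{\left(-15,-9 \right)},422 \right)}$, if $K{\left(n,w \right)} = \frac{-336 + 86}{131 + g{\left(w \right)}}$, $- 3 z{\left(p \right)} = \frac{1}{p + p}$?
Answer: $\frac{1823848}{958107} \approx 1.9036$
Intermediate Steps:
$j = \frac{3}{5}$ ($j = \frac{1}{5} \cdot 3 = \frac{3}{5} \approx 0.6$)
$g{\left(B \right)} = \frac{9}{25}$ ($g{\left(B \right)} = \left(\frac{3}{5}\right)^{2} = \frac{9}{25}$)
$z{\left(p \right)} = - \frac{1}{6 p}$ ($z{\left(p \right)} = - \frac{1}{3 \left(p + p\right)} = - \frac{1}{3 \cdot 2 p} = - \frac{\frac{1}{2} \frac{1}{p}}{3} = - \frac{1}{6 p}$)
$K{\left(n,w \right)} = - \frac{3125}{1642}$ ($K{\left(n,w \right)} = \frac{-336 + 86}{131 + \frac{9}{25}} = - \frac{250}{\frac{3284}{25}} = \left(-250\right) \frac{25}{3284} = - \frac{3125}{1642}$)
$z{\left(-389 \right)} - K{\left(S{\left(-15,-9 \right)},422 \right)} = - \frac{1}{6 \left(-389\right)} - - \frac{3125}{1642} = \left(- \frac{1}{6}\right) \left(- \frac{1}{389}\right) + \frac{3125}{1642} = \frac{1}{2334} + \frac{3125}{1642} = \frac{1823848}{958107}$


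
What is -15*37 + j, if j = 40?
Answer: -515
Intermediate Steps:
-15*37 + j = -15*37 + 40 = -555 + 40 = -515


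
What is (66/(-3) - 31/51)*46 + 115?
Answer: -47173/51 ≈ -924.96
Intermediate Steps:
(66/(-3) - 31/51)*46 + 115 = (66*(-⅓) - 31*1/51)*46 + 115 = (-22 - 31/51)*46 + 115 = -1153/51*46 + 115 = -53038/51 + 115 = -47173/51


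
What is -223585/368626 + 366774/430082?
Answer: 19521274277/79269703666 ≈ 0.24626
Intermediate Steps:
-223585/368626 + 366774/430082 = -223585*1/368626 + 366774*(1/430082) = -223585/368626 + 183387/215041 = 19521274277/79269703666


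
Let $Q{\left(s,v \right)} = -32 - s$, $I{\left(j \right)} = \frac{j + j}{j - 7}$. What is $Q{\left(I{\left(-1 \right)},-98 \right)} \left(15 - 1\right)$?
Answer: $- \frac{903}{2} \approx -451.5$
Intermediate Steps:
$I{\left(j \right)} = \frac{2 j}{-7 + j}$
$Q{\left(I{\left(-1 \right)},-98 \right)} \left(15 - 1\right) = \left(-32 - 2 \left(-1\right) \frac{1}{-7 - 1}\right) \left(15 - 1\right) = \left(-32 - 2 \left(-1\right) \frac{1}{-8}\right) \left(15 - 1\right) = \left(-32 - 2 \left(-1\right) \left(- \frac{1}{8}\right)\right) 14 = \left(-32 - \frac{1}{4}\right) 14 = \left(- \frac{129}{4}\right) 14 = - \frac{903}{2}$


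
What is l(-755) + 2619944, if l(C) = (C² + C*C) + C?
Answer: 3759239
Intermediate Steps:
l(C) = C + 2*C² (l(C) = (C² + C²) + C = 2*C² + C = C + 2*C²)
l(-755) + 2619944 = -755*(1 + 2*(-755)) + 2619944 = -755*(1 - 1510) + 2619944 = -755*(-1509) + 2619944 = 1139295 + 2619944 = 3759239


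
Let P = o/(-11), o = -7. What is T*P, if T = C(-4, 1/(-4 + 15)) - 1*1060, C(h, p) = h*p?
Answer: -81648/121 ≈ -674.78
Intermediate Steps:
T = -11664/11 (T = -4/(-4 + 15) - 1*1060 = -4/11 - 1060 = -11664/11 ≈ -1060.4)
P = 7/11 (P = -7/(-11) = -7*(-1/11) = 7/11 ≈ 0.63636)
T*P = -11664/11*7/11 = -81648/121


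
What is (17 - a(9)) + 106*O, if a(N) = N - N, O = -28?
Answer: -2951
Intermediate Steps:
a(N) = 0
(17 - a(9)) + 106*O = (17 - 1*0) + 106*(-28) = (17 + 0) - 2968 = 17 - 2968 = -2951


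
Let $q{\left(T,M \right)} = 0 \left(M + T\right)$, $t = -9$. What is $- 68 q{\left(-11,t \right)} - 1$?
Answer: $-1$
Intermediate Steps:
$q{\left(T,M \right)} = 0$
$- 68 q{\left(-11,t \right)} - 1 = \left(-68\right) 0 - 1 = 0 - 1 = -1$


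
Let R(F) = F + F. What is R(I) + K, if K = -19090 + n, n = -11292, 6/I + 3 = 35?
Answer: -243053/8 ≈ -30382.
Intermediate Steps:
I = 3/16 (I = 6/(-3 + 35) = 6/32 = 6*(1/32) = 3/16 ≈ 0.18750)
R(F) = 2*F
K = -30382 (K = -19090 - 11292 = -30382)
R(I) + K = 2*(3/16) - 30382 = 3/8 - 30382 = -243053/8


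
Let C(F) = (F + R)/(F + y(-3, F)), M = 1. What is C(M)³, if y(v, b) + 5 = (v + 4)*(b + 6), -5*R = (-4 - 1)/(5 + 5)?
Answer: 1331/27000 ≈ 0.049296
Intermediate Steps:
R = ⅒ (R = -(-4 - 1)/(5*(5 + 5)) = -(-1)/10 = -⅕*(-½) = ⅒ ≈ 0.10000)
y(v, b) = -5 + (4 + v)*(6 + b) (y(v, b) = -5 + (v + 4)*(b + 6) = -5 + (4 + v)*(6 + b))
C(F) = (⅒ + F)/(1 + 2*F) (C(F) = (F + ⅒)/(F + (19 + 4*F + 6*(-3) + F*(-3))) = (⅒ + F)/(F + (19 + 4*F - 18 - 3*F)) = (⅒ + F)/(F + (1 + F)) = (⅒ + F)/(1 + 2*F))
C(M)³ = ((1 + 10*1)/(10*(1 + 2*1)))³ = ((1 + 10)/(10*(1 + 2)))³ = ((⅒)*11/3)³ = ((⅒)*(⅓)*11)³ = (11/30)³ = 1331/27000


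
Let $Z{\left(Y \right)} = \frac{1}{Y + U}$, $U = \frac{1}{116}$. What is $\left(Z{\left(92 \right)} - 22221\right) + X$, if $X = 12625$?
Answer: $- \frac{102417992}{10673} \approx -9596.0$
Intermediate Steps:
$U = \frac{1}{116} \approx 0.0086207$
$Z{\left(Y \right)} = \frac{1}{\frac{1}{116} + Y}$ ($Z{\left(Y \right)} = \frac{1}{Y + \frac{1}{116}} = \frac{1}{\frac{1}{116} + Y}$)
$\left(Z{\left(92 \right)} - 22221\right) + X = \left(\frac{116}{1 + 116 \cdot 92} - 22221\right) + 12625 = \left(\frac{116}{1 + 10672} - 22221\right) + 12625 = \left(\frac{116}{10673} - 22221\right) + 12625 = - \frac{237164617}{10673} + 12625 = - \frac{102417992}{10673}$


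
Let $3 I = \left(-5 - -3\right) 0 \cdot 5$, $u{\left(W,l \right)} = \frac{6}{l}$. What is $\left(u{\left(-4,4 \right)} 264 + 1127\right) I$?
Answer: $0$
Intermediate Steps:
$I = 0$ ($I = \frac{\left(-5 - -3\right) 0 \cdot 5}{3} = \frac{\left(-5 + 3\right) 0 \cdot 5}{3} = \frac{\left(-2\right) 0 \cdot 5}{3} = \frac{0 \cdot 5}{3} = \frac{1}{3} \cdot 0 = 0$)
$\left(u{\left(-4,4 \right)} 264 + 1127\right) I = \left(\frac{6}{4} \cdot 264 + 1127\right) 0 = \left(6 \cdot \frac{1}{4} \cdot 264 + 1127\right) 0 = \left(\frac{3}{2} \cdot 264 + 1127\right) 0 = \left(396 + 1127\right) 0 = 1523 \cdot 0 = 0$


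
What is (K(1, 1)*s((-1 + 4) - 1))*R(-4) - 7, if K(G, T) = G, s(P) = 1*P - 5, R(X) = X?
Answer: 5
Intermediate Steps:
s(P) = -5 + P (s(P) = P - 5 = -5 + P)
(K(1, 1)*s((-1 + 4) - 1))*R(-4) - 7 = (1*(-5 + ((-1 + 4) - 1)))*(-4) - 7 = (1*(-5 + (3 - 1)))*(-4) - 7 = (1*(-5 + 2))*(-4) - 7 = (1*(-3))*(-4) - 7 = -3*(-4) - 7 = 12 - 7 = 5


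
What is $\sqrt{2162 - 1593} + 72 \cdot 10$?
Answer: $720 + \sqrt{569} \approx 743.85$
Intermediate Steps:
$\sqrt{2162 - 1593} + 72 \cdot 10 = \sqrt{569} + 720 = 720 + \sqrt{569}$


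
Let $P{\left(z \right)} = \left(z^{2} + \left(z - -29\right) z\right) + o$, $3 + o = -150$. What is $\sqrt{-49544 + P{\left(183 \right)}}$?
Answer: $2 \sqrt{5647} \approx 150.29$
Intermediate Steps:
$o = -153$ ($o = -3 - 150 = -153$)
$P{\left(z \right)} = -153 + z^{2} + z \left(29 + z\right)$ ($P{\left(z \right)} = \left(z^{2} + \left(z - -29\right) z\right) - 153 = \left(z^{2} + \left(z + 29\right) z\right) - 153 = \left(z^{2} + \left(29 + z\right) z\right) - 153 = \left(z^{2} + z \left(29 + z\right)\right) - 153 = -153 + z^{2} + z \left(29 + z\right)$)
$\sqrt{-49544 + P{\left(183 \right)}} = \sqrt{-49544 + \left(-153 + 2 \cdot 183^{2} + 29 \cdot 183\right)} = \sqrt{-49544 + \left(-153 + 2 \cdot 33489 + 5307\right)} = \sqrt{-49544 + \left(-153 + 66978 + 5307\right)} = \sqrt{-49544 + 72132} = \sqrt{22588} = 2 \sqrt{5647}$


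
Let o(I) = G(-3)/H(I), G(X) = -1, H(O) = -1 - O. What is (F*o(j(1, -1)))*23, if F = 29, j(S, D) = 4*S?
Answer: 667/5 ≈ 133.40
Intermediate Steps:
o(I) = -1/(-1 - I)
(F*o(j(1, -1)))*23 = (29/(1 + 4*1))*23 = (29/(1 + 4))*23 = (29/5)*23 = 667/5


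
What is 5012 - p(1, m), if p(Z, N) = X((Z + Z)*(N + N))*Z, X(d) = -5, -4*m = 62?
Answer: 5017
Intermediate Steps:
m = -31/2 (m = -¼*62 = -31/2 ≈ -15.500)
p(Z, N) = -5*Z
5012 - p(1, m) = 5012 - (-5) = 5012 - 1*(-5) = 5012 + 5 = 5017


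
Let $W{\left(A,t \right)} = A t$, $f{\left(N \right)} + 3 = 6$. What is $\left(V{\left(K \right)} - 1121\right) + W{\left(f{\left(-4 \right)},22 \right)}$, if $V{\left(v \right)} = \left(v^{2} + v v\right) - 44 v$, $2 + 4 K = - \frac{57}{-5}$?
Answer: $- \frac{229471}{200} \approx -1147.4$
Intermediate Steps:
$f{\left(N \right)} = 3$ ($f{\left(N \right)} = -3 + 6 = 3$)
$K = \frac{47}{20}$ ($K = - \frac{1}{2} + \frac{\left(-57\right) \frac{1}{-5}}{4} = - \frac{1}{2} + \frac{\left(-57\right) \left(- \frac{1}{5}\right)}{4} = - \frac{1}{2} + \frac{1}{4} \cdot \frac{57}{5} = - \frac{1}{2} + \frac{57}{20} = \frac{47}{20} \approx 2.35$)
$V{\left(v \right)} = - 44 v + 2 v^{2}$ ($V{\left(v \right)} = \left(v^{2} + v^{2}\right) - 44 v = 2 v^{2} - 44 v = - 44 v + 2 v^{2}$)
$\left(V{\left(K \right)} - 1121\right) + W{\left(f{\left(-4 \right)},22 \right)} = \left(2 \cdot \frac{47}{20} \left(-22 + \frac{47}{20}\right) - 1121\right) + 3 \cdot 22 = \left(2 \cdot \frac{47}{20} \left(- \frac{393}{20}\right) - 1121\right) + 66 = \left(- \frac{18471}{200} - 1121\right) + 66 = - \frac{242671}{200} + 66 = - \frac{229471}{200}$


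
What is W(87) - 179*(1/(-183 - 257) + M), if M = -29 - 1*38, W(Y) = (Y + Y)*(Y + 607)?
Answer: 58409739/440 ≈ 1.3275e+5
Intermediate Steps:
W(Y) = 2*Y*(607 + Y) (W(Y) = (2*Y)*(607 + Y) = 2*Y*(607 + Y))
M = -67 (M = -29 - 38 = -67)
W(87) - 179*(1/(-183 - 257) + M) = 2*87*(607 + 87) - 179*(1/(-183 - 257) - 67) = 2*87*694 - 179*(1/(-440) - 67) = 120756 - 179*(-1/440 - 67) = 120756 - 179*(-29481)/440 = 120756 - 1*(-5277099/440) = 120756 + 5277099/440 = 58409739/440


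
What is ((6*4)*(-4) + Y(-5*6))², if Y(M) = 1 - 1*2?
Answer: 9409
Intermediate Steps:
Y(M) = -1 (Y(M) = 1 - 2 = -1)
((6*4)*(-4) + Y(-5*6))² = ((6*4)*(-4) - 1)² = (24*(-4) - 1)² = (-96 - 1)² = (-97)² = 9409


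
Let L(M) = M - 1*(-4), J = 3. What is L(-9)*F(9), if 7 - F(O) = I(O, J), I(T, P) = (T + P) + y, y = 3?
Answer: 40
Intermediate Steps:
L(M) = 4 + M (L(M) = M + 4 = 4 + M)
I(T, P) = 3 + P + T (I(T, P) = (T + P) + 3 = (P + T) + 3 = 3 + P + T)
F(O) = 1 - O (F(O) = 7 - (3 + 3 + O) = 7 - (6 + O) = 7 + (-6 - O) = 1 - O)
L(-9)*F(9) = (4 - 9)*(1 - 1*9) = -5*(1 - 9) = -5*(-8) = 40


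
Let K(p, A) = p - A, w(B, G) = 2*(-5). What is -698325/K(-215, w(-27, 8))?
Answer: 139665/41 ≈ 3406.5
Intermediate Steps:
w(B, G) = -10
-698325/K(-215, w(-27, 8)) = -698325/(-215 - 1*(-10)) = -698325/(-215 + 10) = -698325/(-205) = -698325*(-1/205) = 139665/41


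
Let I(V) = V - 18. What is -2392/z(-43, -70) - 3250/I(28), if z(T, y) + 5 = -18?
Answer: -221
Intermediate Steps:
I(V) = -18 + V
z(T, y) = -23 (z(T, y) = -5 - 18 = -23)
-2392/z(-43, -70) - 3250/I(28) = -2392/(-23) - 3250/(-18 + 28) = -2392*(-1/23) - 3250/10 = 104 - 3250*⅒ = 104 - 325 = -221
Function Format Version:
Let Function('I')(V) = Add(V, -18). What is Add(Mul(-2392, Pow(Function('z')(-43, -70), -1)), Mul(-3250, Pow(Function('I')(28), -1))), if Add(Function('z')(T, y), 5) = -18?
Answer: -221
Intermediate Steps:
Function('I')(V) = Add(-18, V)
Function('z')(T, y) = -23 (Function('z')(T, y) = Add(-5, -18) = -23)
Add(Mul(-2392, Pow(Function('z')(-43, -70), -1)), Mul(-3250, Pow(Function('I')(28), -1))) = Add(Mul(-2392, Pow(-23, -1)), Mul(-3250, Pow(Add(-18, 28), -1))) = Add(Mul(-2392, Rational(-1, 23)), Mul(-3250, Pow(10, -1))) = Add(104, Mul(-3250, Rational(1, 10))) = Add(104, -325) = -221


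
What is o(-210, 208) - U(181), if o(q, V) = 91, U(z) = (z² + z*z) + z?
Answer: -65612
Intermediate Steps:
U(z) = z + 2*z² (U(z) = (z² + z²) + z = 2*z² + z = z + 2*z²)
o(-210, 208) - U(181) = 91 - 181*(1 + 2*181) = 91 - 181*(1 + 362) = 91 - 181*363 = 91 - 1*65703 = 91 - 65703 = -65612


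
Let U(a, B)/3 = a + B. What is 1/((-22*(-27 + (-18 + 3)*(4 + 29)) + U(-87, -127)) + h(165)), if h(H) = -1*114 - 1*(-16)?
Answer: 1/10744 ≈ 9.3075e-5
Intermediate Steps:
h(H) = -98 (h(H) = -114 + 16 = -98)
U(a, B) = 3*B + 3*a (U(a, B) = 3*(a + B) = 3*(B + a) = 3*B + 3*a)
1/((-22*(-27 + (-18 + 3)*(4 + 29)) + U(-87, -127)) + h(165)) = 1/((-22*(-27 + (-18 + 3)*(4 + 29)) + (3*(-127) + 3*(-87))) - 98) = 1/((-22*(-27 - 15*33) + (-381 - 261)) - 98) = 1/((-22*(-27 - 495) - 642) - 98) = 1/((-22*(-522) - 642) - 98) = 1/((11484 - 642) - 98) = 1/(10842 - 98) = 1/10744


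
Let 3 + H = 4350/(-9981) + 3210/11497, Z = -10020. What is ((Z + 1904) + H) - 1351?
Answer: -362238405910/38250519 ≈ -9470.2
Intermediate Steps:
H = -120742537/38250519 (H = -3 + (4350/(-9981) + 3210/11497) = -3 + (4350*(-1/9981) + 3210*(1/11497)) = -3 + (-1450/3327 + 3210/11497) = -3 - 5990980/38250519 = -120742537/38250519 ≈ -3.1566)
((Z + 1904) + H) - 1351 = ((-10020 + 1904) - 120742537/38250519) - 1351 = (-8116 - 120742537/38250519) - 1351 = -310561954741/38250519 - 1351 = -362238405910/38250519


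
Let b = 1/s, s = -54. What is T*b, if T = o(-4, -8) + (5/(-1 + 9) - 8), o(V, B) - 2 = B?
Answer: 107/432 ≈ 0.24769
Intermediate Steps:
o(V, B) = 2 + B
T = -107/8 (T = (2 - 8) + (5/(-1 + 9) - 8) = -6 + (5/8 - 8) = -6 - 59/8 = -107/8 ≈ -13.375)
b = -1/54 (b = 1/(-54) = -1/54 ≈ -0.018519)
T*b = -107/8*(-1/54) = 107/432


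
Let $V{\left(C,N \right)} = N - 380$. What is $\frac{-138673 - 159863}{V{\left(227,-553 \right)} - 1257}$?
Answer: $\frac{49756}{365} \approx 136.32$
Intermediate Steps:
$V{\left(C,N \right)} = -380 + N$
$\frac{-138673 - 159863}{V{\left(227,-553 \right)} - 1257} = \frac{-138673 - 159863}{\left(-380 - 553\right) - 1257} = - \frac{298536}{-933 - 1257} = - \frac{298536}{-2190} = \left(-298536\right) \left(- \frac{1}{2190}\right) = \frac{49756}{365}$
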